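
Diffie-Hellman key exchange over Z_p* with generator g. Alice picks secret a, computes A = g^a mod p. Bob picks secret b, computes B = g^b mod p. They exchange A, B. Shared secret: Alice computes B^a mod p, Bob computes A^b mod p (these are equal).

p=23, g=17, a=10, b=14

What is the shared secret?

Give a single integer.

A = 17^10 mod 23  (bits of 10 = 1010)
  bit 0 = 1: r = r^2 * 17 mod 23 = 1^2 * 17 = 1*17 = 17
  bit 1 = 0: r = r^2 mod 23 = 17^2 = 13
  bit 2 = 1: r = r^2 * 17 mod 23 = 13^2 * 17 = 8*17 = 21
  bit 3 = 0: r = r^2 mod 23 = 21^2 = 4
  -> A = 4
B = 17^14 mod 23  (bits of 14 = 1110)
  bit 0 = 1: r = r^2 * 17 mod 23 = 1^2 * 17 = 1*17 = 17
  bit 1 = 1: r = r^2 * 17 mod 23 = 17^2 * 17 = 13*17 = 14
  bit 2 = 1: r = r^2 * 17 mod 23 = 14^2 * 17 = 12*17 = 20
  bit 3 = 0: r = r^2 mod 23 = 20^2 = 9
  -> B = 9
s = B^a = 9^10 mod 23  (bits of 10 = 1010)
  bit 0 = 1: r = r^2 * 9 mod 23 = 1^2 * 9 = 1*9 = 9
  bit 1 = 0: r = r^2 mod 23 = 9^2 = 12
  bit 2 = 1: r = r^2 * 9 mod 23 = 12^2 * 9 = 6*9 = 8
  bit 3 = 0: r = r^2 mod 23 = 8^2 = 18
  -> s = B^a = 18

Answer: 18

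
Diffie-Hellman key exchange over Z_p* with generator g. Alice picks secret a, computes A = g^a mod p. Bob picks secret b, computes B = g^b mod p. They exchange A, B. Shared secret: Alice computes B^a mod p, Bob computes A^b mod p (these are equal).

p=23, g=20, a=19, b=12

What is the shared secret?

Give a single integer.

A = 20^19 mod 23  (bits of 19 = 10011)
  bit 0 = 1: r = r^2 * 20 mod 23 = 1^2 * 20 = 1*20 = 20
  bit 1 = 0: r = r^2 mod 23 = 20^2 = 9
  bit 2 = 0: r = r^2 mod 23 = 9^2 = 12
  bit 3 = 1: r = r^2 * 20 mod 23 = 12^2 * 20 = 6*20 = 5
  bit 4 = 1: r = r^2 * 20 mod 23 = 5^2 * 20 = 2*20 = 17
  -> A = 17
B = 20^12 mod 23  (bits of 12 = 1100)
  bit 0 = 1: r = r^2 * 20 mod 23 = 1^2 * 20 = 1*20 = 20
  bit 1 = 1: r = r^2 * 20 mod 23 = 20^2 * 20 = 9*20 = 19
  bit 2 = 0: r = r^2 mod 23 = 19^2 = 16
  bit 3 = 0: r = r^2 mod 23 = 16^2 = 3
  -> B = 3
s = B^a = 3^19 mod 23  (bits of 19 = 10011)
  bit 0 = 1: r = r^2 * 3 mod 23 = 1^2 * 3 = 1*3 = 3
  bit 1 = 0: r = r^2 mod 23 = 3^2 = 9
  bit 2 = 0: r = r^2 mod 23 = 9^2 = 12
  bit 3 = 1: r = r^2 * 3 mod 23 = 12^2 * 3 = 6*3 = 18
  bit 4 = 1: r = r^2 * 3 mod 23 = 18^2 * 3 = 2*3 = 6
  -> s = B^a = 6

Answer: 6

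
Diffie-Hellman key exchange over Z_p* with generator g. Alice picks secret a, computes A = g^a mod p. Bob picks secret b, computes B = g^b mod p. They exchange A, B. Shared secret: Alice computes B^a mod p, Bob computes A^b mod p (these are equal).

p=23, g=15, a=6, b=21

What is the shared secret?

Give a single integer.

A = 15^6 mod 23  (bits of 6 = 110)
  bit 0 = 1: r = r^2 * 15 mod 23 = 1^2 * 15 = 1*15 = 15
  bit 1 = 1: r = r^2 * 15 mod 23 = 15^2 * 15 = 18*15 = 17
  bit 2 = 0: r = r^2 mod 23 = 17^2 = 13
  -> A = 13
B = 15^21 mod 23  (bits of 21 = 10101)
  bit 0 = 1: r = r^2 * 15 mod 23 = 1^2 * 15 = 1*15 = 15
  bit 1 = 0: r = r^2 mod 23 = 15^2 = 18
  bit 2 = 1: r = r^2 * 15 mod 23 = 18^2 * 15 = 2*15 = 7
  bit 3 = 0: r = r^2 mod 23 = 7^2 = 3
  bit 4 = 1: r = r^2 * 15 mod 23 = 3^2 * 15 = 9*15 = 20
  -> B = 20
s = B^a = 20^6 mod 23  (bits of 6 = 110)
  bit 0 = 1: r = r^2 * 20 mod 23 = 1^2 * 20 = 1*20 = 20
  bit 1 = 1: r = r^2 * 20 mod 23 = 20^2 * 20 = 9*20 = 19
  bit 2 = 0: r = r^2 mod 23 = 19^2 = 16
  -> s = B^a = 16

Answer: 16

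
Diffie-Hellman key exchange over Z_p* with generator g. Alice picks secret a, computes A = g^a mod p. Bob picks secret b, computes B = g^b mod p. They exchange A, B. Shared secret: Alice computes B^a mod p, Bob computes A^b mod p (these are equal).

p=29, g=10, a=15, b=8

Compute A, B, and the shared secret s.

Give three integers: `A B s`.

A = 10^15 mod 29  (bits of 15 = 1111)
  bit 0 = 1: r = r^2 * 10 mod 29 = 1^2 * 10 = 1*10 = 10
  bit 1 = 1: r = r^2 * 10 mod 29 = 10^2 * 10 = 13*10 = 14
  bit 2 = 1: r = r^2 * 10 mod 29 = 14^2 * 10 = 22*10 = 17
  bit 3 = 1: r = r^2 * 10 mod 29 = 17^2 * 10 = 28*10 = 19
  -> A = 19
B = 10^8 mod 29  (bits of 8 = 1000)
  bit 0 = 1: r = r^2 * 10 mod 29 = 1^2 * 10 = 1*10 = 10
  bit 1 = 0: r = r^2 mod 29 = 10^2 = 13
  bit 2 = 0: r = r^2 mod 29 = 13^2 = 24
  bit 3 = 0: r = r^2 mod 29 = 24^2 = 25
  -> B = 25
s = B^a = 25^15 mod 29  (bits of 15 = 1111)
  bit 0 = 1: r = r^2 * 25 mod 29 = 1^2 * 25 = 1*25 = 25
  bit 1 = 1: r = r^2 * 25 mod 29 = 25^2 * 25 = 16*25 = 23
  bit 2 = 1: r = r^2 * 25 mod 29 = 23^2 * 25 = 7*25 = 1
  bit 3 = 1: r = r^2 * 25 mod 29 = 1^2 * 25 = 1*25 = 25
  -> s = B^a = 25

Answer: 19 25 25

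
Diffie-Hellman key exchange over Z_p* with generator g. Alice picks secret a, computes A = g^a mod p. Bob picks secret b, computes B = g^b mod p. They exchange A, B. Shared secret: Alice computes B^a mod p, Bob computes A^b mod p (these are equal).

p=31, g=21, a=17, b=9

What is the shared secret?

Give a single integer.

A = 21^17 mod 31  (bits of 17 = 10001)
  bit 0 = 1: r = r^2 * 21 mod 31 = 1^2 * 21 = 1*21 = 21
  bit 1 = 0: r = r^2 mod 31 = 21^2 = 7
  bit 2 = 0: r = r^2 mod 31 = 7^2 = 18
  bit 3 = 0: r = r^2 mod 31 = 18^2 = 14
  bit 4 = 1: r = r^2 * 21 mod 31 = 14^2 * 21 = 10*21 = 24
  -> A = 24
B = 21^9 mod 31  (bits of 9 = 1001)
  bit 0 = 1: r = r^2 * 21 mod 31 = 1^2 * 21 = 1*21 = 21
  bit 1 = 0: r = r^2 mod 31 = 21^2 = 7
  bit 2 = 0: r = r^2 mod 31 = 7^2 = 18
  bit 3 = 1: r = r^2 * 21 mod 31 = 18^2 * 21 = 14*21 = 15
  -> B = 15
s = B^a = 15^17 mod 31  (bits of 17 = 10001)
  bit 0 = 1: r = r^2 * 15 mod 31 = 1^2 * 15 = 1*15 = 15
  bit 1 = 0: r = r^2 mod 31 = 15^2 = 8
  bit 2 = 0: r = r^2 mod 31 = 8^2 = 2
  bit 3 = 0: r = r^2 mod 31 = 2^2 = 4
  bit 4 = 1: r = r^2 * 15 mod 31 = 4^2 * 15 = 16*15 = 23
  -> s = B^a = 23

Answer: 23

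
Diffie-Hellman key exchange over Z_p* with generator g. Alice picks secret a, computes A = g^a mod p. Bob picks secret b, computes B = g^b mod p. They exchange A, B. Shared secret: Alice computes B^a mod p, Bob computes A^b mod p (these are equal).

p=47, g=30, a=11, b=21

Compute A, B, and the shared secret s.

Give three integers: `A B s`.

Answer: 41 20 30

Derivation:
A = 30^11 mod 47  (bits of 11 = 1011)
  bit 0 = 1: r = r^2 * 30 mod 47 = 1^2 * 30 = 1*30 = 30
  bit 1 = 0: r = r^2 mod 47 = 30^2 = 7
  bit 2 = 1: r = r^2 * 30 mod 47 = 7^2 * 30 = 2*30 = 13
  bit 3 = 1: r = r^2 * 30 mod 47 = 13^2 * 30 = 28*30 = 41
  -> A = 41
B = 30^21 mod 47  (bits of 21 = 10101)
  bit 0 = 1: r = r^2 * 30 mod 47 = 1^2 * 30 = 1*30 = 30
  bit 1 = 0: r = r^2 mod 47 = 30^2 = 7
  bit 2 = 1: r = r^2 * 30 mod 47 = 7^2 * 30 = 2*30 = 13
  bit 3 = 0: r = r^2 mod 47 = 13^2 = 28
  bit 4 = 1: r = r^2 * 30 mod 47 = 28^2 * 30 = 32*30 = 20
  -> B = 20
s = B^a = 20^11 mod 47  (bits of 11 = 1011)
  bit 0 = 1: r = r^2 * 20 mod 47 = 1^2 * 20 = 1*20 = 20
  bit 1 = 0: r = r^2 mod 47 = 20^2 = 24
  bit 2 = 1: r = r^2 * 20 mod 47 = 24^2 * 20 = 12*20 = 5
  bit 3 = 1: r = r^2 * 20 mod 47 = 5^2 * 20 = 25*20 = 30
  -> s = B^a = 30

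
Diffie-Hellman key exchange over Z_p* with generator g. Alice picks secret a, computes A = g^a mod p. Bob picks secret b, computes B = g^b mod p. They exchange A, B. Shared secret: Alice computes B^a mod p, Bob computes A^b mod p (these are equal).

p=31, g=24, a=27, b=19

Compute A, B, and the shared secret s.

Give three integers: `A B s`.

A = 24^27 mod 31  (bits of 27 = 11011)
  bit 0 = 1: r = r^2 * 24 mod 31 = 1^2 * 24 = 1*24 = 24
  bit 1 = 1: r = r^2 * 24 mod 31 = 24^2 * 24 = 18*24 = 29
  bit 2 = 0: r = r^2 mod 31 = 29^2 = 4
  bit 3 = 1: r = r^2 * 24 mod 31 = 4^2 * 24 = 16*24 = 12
  bit 4 = 1: r = r^2 * 24 mod 31 = 12^2 * 24 = 20*24 = 15
  -> A = 15
B = 24^19 mod 31  (bits of 19 = 10011)
  bit 0 = 1: r = r^2 * 24 mod 31 = 1^2 * 24 = 1*24 = 24
  bit 1 = 0: r = r^2 mod 31 = 24^2 = 18
  bit 2 = 0: r = r^2 mod 31 = 18^2 = 14
  bit 3 = 1: r = r^2 * 24 mod 31 = 14^2 * 24 = 10*24 = 23
  bit 4 = 1: r = r^2 * 24 mod 31 = 23^2 * 24 = 2*24 = 17
  -> B = 17
s = B^a = 17^27 mod 31  (bits of 27 = 11011)
  bit 0 = 1: r = r^2 * 17 mod 31 = 1^2 * 17 = 1*17 = 17
  bit 1 = 1: r = r^2 * 17 mod 31 = 17^2 * 17 = 10*17 = 15
  bit 2 = 0: r = r^2 mod 31 = 15^2 = 8
  bit 3 = 1: r = r^2 * 17 mod 31 = 8^2 * 17 = 2*17 = 3
  bit 4 = 1: r = r^2 * 17 mod 31 = 3^2 * 17 = 9*17 = 29
  -> s = B^a = 29

Answer: 15 17 29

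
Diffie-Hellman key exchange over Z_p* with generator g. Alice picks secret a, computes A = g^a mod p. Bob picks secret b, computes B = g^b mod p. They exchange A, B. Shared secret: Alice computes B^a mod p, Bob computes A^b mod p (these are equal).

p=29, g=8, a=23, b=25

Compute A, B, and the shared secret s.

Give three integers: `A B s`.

A = 8^23 mod 29  (bits of 23 = 10111)
  bit 0 = 1: r = r^2 * 8 mod 29 = 1^2 * 8 = 1*8 = 8
  bit 1 = 0: r = r^2 mod 29 = 8^2 = 6
  bit 2 = 1: r = r^2 * 8 mod 29 = 6^2 * 8 = 7*8 = 27
  bit 3 = 1: r = r^2 * 8 mod 29 = 27^2 * 8 = 4*8 = 3
  bit 4 = 1: r = r^2 * 8 mod 29 = 3^2 * 8 = 9*8 = 14
  -> A = 14
B = 8^25 mod 29  (bits of 25 = 11001)
  bit 0 = 1: r = r^2 * 8 mod 29 = 1^2 * 8 = 1*8 = 8
  bit 1 = 1: r = r^2 * 8 mod 29 = 8^2 * 8 = 6*8 = 19
  bit 2 = 0: r = r^2 mod 29 = 19^2 = 13
  bit 3 = 0: r = r^2 mod 29 = 13^2 = 24
  bit 4 = 1: r = r^2 * 8 mod 29 = 24^2 * 8 = 25*8 = 26
  -> B = 26
s = B^a = 26^23 mod 29  (bits of 23 = 10111)
  bit 0 = 1: r = r^2 * 26 mod 29 = 1^2 * 26 = 1*26 = 26
  bit 1 = 0: r = r^2 mod 29 = 26^2 = 9
  bit 2 = 1: r = r^2 * 26 mod 29 = 9^2 * 26 = 23*26 = 18
  bit 3 = 1: r = r^2 * 26 mod 29 = 18^2 * 26 = 5*26 = 14
  bit 4 = 1: r = r^2 * 26 mod 29 = 14^2 * 26 = 22*26 = 21
  -> s = B^a = 21

Answer: 14 26 21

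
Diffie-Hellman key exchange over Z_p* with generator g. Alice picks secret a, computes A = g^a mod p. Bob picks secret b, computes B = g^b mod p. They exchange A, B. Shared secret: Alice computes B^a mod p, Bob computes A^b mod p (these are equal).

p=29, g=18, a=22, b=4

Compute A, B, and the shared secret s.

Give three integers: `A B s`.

Answer: 13 25 25

Derivation:
A = 18^22 mod 29  (bits of 22 = 10110)
  bit 0 = 1: r = r^2 * 18 mod 29 = 1^2 * 18 = 1*18 = 18
  bit 1 = 0: r = r^2 mod 29 = 18^2 = 5
  bit 2 = 1: r = r^2 * 18 mod 29 = 5^2 * 18 = 25*18 = 15
  bit 3 = 1: r = r^2 * 18 mod 29 = 15^2 * 18 = 22*18 = 19
  bit 4 = 0: r = r^2 mod 29 = 19^2 = 13
  -> A = 13
B = 18^4 mod 29  (bits of 4 = 100)
  bit 0 = 1: r = r^2 * 18 mod 29 = 1^2 * 18 = 1*18 = 18
  bit 1 = 0: r = r^2 mod 29 = 18^2 = 5
  bit 2 = 0: r = r^2 mod 29 = 5^2 = 25
  -> B = 25
s = B^a = 25^22 mod 29  (bits of 22 = 10110)
  bit 0 = 1: r = r^2 * 25 mod 29 = 1^2 * 25 = 1*25 = 25
  bit 1 = 0: r = r^2 mod 29 = 25^2 = 16
  bit 2 = 1: r = r^2 * 25 mod 29 = 16^2 * 25 = 24*25 = 20
  bit 3 = 1: r = r^2 * 25 mod 29 = 20^2 * 25 = 23*25 = 24
  bit 4 = 0: r = r^2 mod 29 = 24^2 = 25
  -> s = B^a = 25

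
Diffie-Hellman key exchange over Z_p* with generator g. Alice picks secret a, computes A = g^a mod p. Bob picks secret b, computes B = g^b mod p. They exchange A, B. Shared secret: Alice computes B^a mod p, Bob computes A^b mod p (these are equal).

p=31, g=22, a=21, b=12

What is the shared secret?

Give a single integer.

A = 22^21 mod 31  (bits of 21 = 10101)
  bit 0 = 1: r = r^2 * 22 mod 31 = 1^2 * 22 = 1*22 = 22
  bit 1 = 0: r = r^2 mod 31 = 22^2 = 19
  bit 2 = 1: r = r^2 * 22 mod 31 = 19^2 * 22 = 20*22 = 6
  bit 3 = 0: r = r^2 mod 31 = 6^2 = 5
  bit 4 = 1: r = r^2 * 22 mod 31 = 5^2 * 22 = 25*22 = 23
  -> A = 23
B = 22^12 mod 31  (bits of 12 = 1100)
  bit 0 = 1: r = r^2 * 22 mod 31 = 1^2 * 22 = 1*22 = 22
  bit 1 = 1: r = r^2 * 22 mod 31 = 22^2 * 22 = 19*22 = 15
  bit 2 = 0: r = r^2 mod 31 = 15^2 = 8
  bit 3 = 0: r = r^2 mod 31 = 8^2 = 2
  -> B = 2
s = B^a = 2^21 mod 31  (bits of 21 = 10101)
  bit 0 = 1: r = r^2 * 2 mod 31 = 1^2 * 2 = 1*2 = 2
  bit 1 = 0: r = r^2 mod 31 = 2^2 = 4
  bit 2 = 1: r = r^2 * 2 mod 31 = 4^2 * 2 = 16*2 = 1
  bit 3 = 0: r = r^2 mod 31 = 1^2 = 1
  bit 4 = 1: r = r^2 * 2 mod 31 = 1^2 * 2 = 1*2 = 2
  -> s = B^a = 2

Answer: 2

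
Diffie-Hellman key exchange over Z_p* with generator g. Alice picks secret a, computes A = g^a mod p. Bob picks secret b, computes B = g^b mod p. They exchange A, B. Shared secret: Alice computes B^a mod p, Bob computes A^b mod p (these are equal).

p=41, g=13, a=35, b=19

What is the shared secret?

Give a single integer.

Answer: 3

Derivation:
A = 13^35 mod 41  (bits of 35 = 100011)
  bit 0 = 1: r = r^2 * 13 mod 41 = 1^2 * 13 = 1*13 = 13
  bit 1 = 0: r = r^2 mod 41 = 13^2 = 5
  bit 2 = 0: r = r^2 mod 41 = 5^2 = 25
  bit 3 = 0: r = r^2 mod 41 = 25^2 = 10
  bit 4 = 1: r = r^2 * 13 mod 41 = 10^2 * 13 = 18*13 = 29
  bit 5 = 1: r = r^2 * 13 mod 41 = 29^2 * 13 = 21*13 = 27
  -> A = 27
B = 13^19 mod 41  (bits of 19 = 10011)
  bit 0 = 1: r = r^2 * 13 mod 41 = 1^2 * 13 = 1*13 = 13
  bit 1 = 0: r = r^2 mod 41 = 13^2 = 5
  bit 2 = 0: r = r^2 mod 41 = 5^2 = 25
  bit 3 = 1: r = r^2 * 13 mod 41 = 25^2 * 13 = 10*13 = 7
  bit 4 = 1: r = r^2 * 13 mod 41 = 7^2 * 13 = 8*13 = 22
  -> B = 22
s = B^a = 22^35 mod 41  (bits of 35 = 100011)
  bit 0 = 1: r = r^2 * 22 mod 41 = 1^2 * 22 = 1*22 = 22
  bit 1 = 0: r = r^2 mod 41 = 22^2 = 33
  bit 2 = 0: r = r^2 mod 41 = 33^2 = 23
  bit 3 = 0: r = r^2 mod 41 = 23^2 = 37
  bit 4 = 1: r = r^2 * 22 mod 41 = 37^2 * 22 = 16*22 = 24
  bit 5 = 1: r = r^2 * 22 mod 41 = 24^2 * 22 = 2*22 = 3
  -> s = B^a = 3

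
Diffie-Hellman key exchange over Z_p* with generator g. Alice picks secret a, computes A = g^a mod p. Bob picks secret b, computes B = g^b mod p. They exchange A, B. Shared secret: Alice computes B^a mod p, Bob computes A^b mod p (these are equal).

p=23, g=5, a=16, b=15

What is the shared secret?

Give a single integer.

A = 5^16 mod 23  (bits of 16 = 10000)
  bit 0 = 1: r = r^2 * 5 mod 23 = 1^2 * 5 = 1*5 = 5
  bit 1 = 0: r = r^2 mod 23 = 5^2 = 2
  bit 2 = 0: r = r^2 mod 23 = 2^2 = 4
  bit 3 = 0: r = r^2 mod 23 = 4^2 = 16
  bit 4 = 0: r = r^2 mod 23 = 16^2 = 3
  -> A = 3
B = 5^15 mod 23  (bits of 15 = 1111)
  bit 0 = 1: r = r^2 * 5 mod 23 = 1^2 * 5 = 1*5 = 5
  bit 1 = 1: r = r^2 * 5 mod 23 = 5^2 * 5 = 2*5 = 10
  bit 2 = 1: r = r^2 * 5 mod 23 = 10^2 * 5 = 8*5 = 17
  bit 3 = 1: r = r^2 * 5 mod 23 = 17^2 * 5 = 13*5 = 19
  -> B = 19
s = B^a = 19^16 mod 23  (bits of 16 = 10000)
  bit 0 = 1: r = r^2 * 19 mod 23 = 1^2 * 19 = 1*19 = 19
  bit 1 = 0: r = r^2 mod 23 = 19^2 = 16
  bit 2 = 0: r = r^2 mod 23 = 16^2 = 3
  bit 3 = 0: r = r^2 mod 23 = 3^2 = 9
  bit 4 = 0: r = r^2 mod 23 = 9^2 = 12
  -> s = B^a = 12

Answer: 12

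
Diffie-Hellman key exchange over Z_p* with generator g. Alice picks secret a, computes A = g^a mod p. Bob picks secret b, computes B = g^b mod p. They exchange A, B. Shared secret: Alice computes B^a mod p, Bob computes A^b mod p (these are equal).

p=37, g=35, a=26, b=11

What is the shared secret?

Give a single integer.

Answer: 28

Derivation:
A = 35^26 mod 37  (bits of 26 = 11010)
  bit 0 = 1: r = r^2 * 35 mod 37 = 1^2 * 35 = 1*35 = 35
  bit 1 = 1: r = r^2 * 35 mod 37 = 35^2 * 35 = 4*35 = 29
  bit 2 = 0: r = r^2 mod 37 = 29^2 = 27
  bit 3 = 1: r = r^2 * 35 mod 37 = 27^2 * 35 = 26*35 = 22
  bit 4 = 0: r = r^2 mod 37 = 22^2 = 3
  -> A = 3
B = 35^11 mod 37  (bits of 11 = 1011)
  bit 0 = 1: r = r^2 * 35 mod 37 = 1^2 * 35 = 1*35 = 35
  bit 1 = 0: r = r^2 mod 37 = 35^2 = 4
  bit 2 = 1: r = r^2 * 35 mod 37 = 4^2 * 35 = 16*35 = 5
  bit 3 = 1: r = r^2 * 35 mod 37 = 5^2 * 35 = 25*35 = 24
  -> B = 24
s = B^a = 24^26 mod 37  (bits of 26 = 11010)
  bit 0 = 1: r = r^2 * 24 mod 37 = 1^2 * 24 = 1*24 = 24
  bit 1 = 1: r = r^2 * 24 mod 37 = 24^2 * 24 = 21*24 = 23
  bit 2 = 0: r = r^2 mod 37 = 23^2 = 11
  bit 3 = 1: r = r^2 * 24 mod 37 = 11^2 * 24 = 10*24 = 18
  bit 4 = 0: r = r^2 mod 37 = 18^2 = 28
  -> s = B^a = 28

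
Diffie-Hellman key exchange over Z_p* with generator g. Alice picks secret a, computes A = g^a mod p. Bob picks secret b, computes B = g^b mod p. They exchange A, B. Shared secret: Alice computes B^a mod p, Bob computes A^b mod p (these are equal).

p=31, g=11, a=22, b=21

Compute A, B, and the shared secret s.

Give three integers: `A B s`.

A = 11^22 mod 31  (bits of 22 = 10110)
  bit 0 = 1: r = r^2 * 11 mod 31 = 1^2 * 11 = 1*11 = 11
  bit 1 = 0: r = r^2 mod 31 = 11^2 = 28
  bit 2 = 1: r = r^2 * 11 mod 31 = 28^2 * 11 = 9*11 = 6
  bit 3 = 1: r = r^2 * 11 mod 31 = 6^2 * 11 = 5*11 = 24
  bit 4 = 0: r = r^2 mod 31 = 24^2 = 18
  -> A = 18
B = 11^21 mod 31  (bits of 21 = 10101)
  bit 0 = 1: r = r^2 * 11 mod 31 = 1^2 * 11 = 1*11 = 11
  bit 1 = 0: r = r^2 mod 31 = 11^2 = 28
  bit 2 = 1: r = r^2 * 11 mod 31 = 28^2 * 11 = 9*11 = 6
  bit 3 = 0: r = r^2 mod 31 = 6^2 = 5
  bit 4 = 1: r = r^2 * 11 mod 31 = 5^2 * 11 = 25*11 = 27
  -> B = 27
s = B^a = 27^22 mod 31  (bits of 22 = 10110)
  bit 0 = 1: r = r^2 * 27 mod 31 = 1^2 * 27 = 1*27 = 27
  bit 1 = 0: r = r^2 mod 31 = 27^2 = 16
  bit 2 = 1: r = r^2 * 27 mod 31 = 16^2 * 27 = 8*27 = 30
  bit 3 = 1: r = r^2 * 27 mod 31 = 30^2 * 27 = 1*27 = 27
  bit 4 = 0: r = r^2 mod 31 = 27^2 = 16
  -> s = B^a = 16

Answer: 18 27 16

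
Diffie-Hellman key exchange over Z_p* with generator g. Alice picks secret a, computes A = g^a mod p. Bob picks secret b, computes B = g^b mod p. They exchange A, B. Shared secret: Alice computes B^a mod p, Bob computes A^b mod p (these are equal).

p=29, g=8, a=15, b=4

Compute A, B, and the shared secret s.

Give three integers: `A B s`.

A = 8^15 mod 29  (bits of 15 = 1111)
  bit 0 = 1: r = r^2 * 8 mod 29 = 1^2 * 8 = 1*8 = 8
  bit 1 = 1: r = r^2 * 8 mod 29 = 8^2 * 8 = 6*8 = 19
  bit 2 = 1: r = r^2 * 8 mod 29 = 19^2 * 8 = 13*8 = 17
  bit 3 = 1: r = r^2 * 8 mod 29 = 17^2 * 8 = 28*8 = 21
  -> A = 21
B = 8^4 mod 29  (bits of 4 = 100)
  bit 0 = 1: r = r^2 * 8 mod 29 = 1^2 * 8 = 1*8 = 8
  bit 1 = 0: r = r^2 mod 29 = 8^2 = 6
  bit 2 = 0: r = r^2 mod 29 = 6^2 = 7
  -> B = 7
s = B^a = 7^15 mod 29  (bits of 15 = 1111)
  bit 0 = 1: r = r^2 * 7 mod 29 = 1^2 * 7 = 1*7 = 7
  bit 1 = 1: r = r^2 * 7 mod 29 = 7^2 * 7 = 20*7 = 24
  bit 2 = 1: r = r^2 * 7 mod 29 = 24^2 * 7 = 25*7 = 1
  bit 3 = 1: r = r^2 * 7 mod 29 = 1^2 * 7 = 1*7 = 7
  -> s = B^a = 7

Answer: 21 7 7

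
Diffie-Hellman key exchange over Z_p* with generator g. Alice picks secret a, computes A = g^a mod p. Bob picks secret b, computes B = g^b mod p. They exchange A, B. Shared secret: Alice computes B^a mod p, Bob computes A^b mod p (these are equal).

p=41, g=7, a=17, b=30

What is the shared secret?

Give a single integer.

Answer: 32

Derivation:
A = 7^17 mod 41  (bits of 17 = 10001)
  bit 0 = 1: r = r^2 * 7 mod 41 = 1^2 * 7 = 1*7 = 7
  bit 1 = 0: r = r^2 mod 41 = 7^2 = 8
  bit 2 = 0: r = r^2 mod 41 = 8^2 = 23
  bit 3 = 0: r = r^2 mod 41 = 23^2 = 37
  bit 4 = 1: r = r^2 * 7 mod 41 = 37^2 * 7 = 16*7 = 30
  -> A = 30
B = 7^30 mod 41  (bits of 30 = 11110)
  bit 0 = 1: r = r^2 * 7 mod 41 = 1^2 * 7 = 1*7 = 7
  bit 1 = 1: r = r^2 * 7 mod 41 = 7^2 * 7 = 8*7 = 15
  bit 2 = 1: r = r^2 * 7 mod 41 = 15^2 * 7 = 20*7 = 17
  bit 3 = 1: r = r^2 * 7 mod 41 = 17^2 * 7 = 2*7 = 14
  bit 4 = 0: r = r^2 mod 41 = 14^2 = 32
  -> B = 32
s = B^a = 32^17 mod 41  (bits of 17 = 10001)
  bit 0 = 1: r = r^2 * 32 mod 41 = 1^2 * 32 = 1*32 = 32
  bit 1 = 0: r = r^2 mod 41 = 32^2 = 40
  bit 2 = 0: r = r^2 mod 41 = 40^2 = 1
  bit 3 = 0: r = r^2 mod 41 = 1^2 = 1
  bit 4 = 1: r = r^2 * 32 mod 41 = 1^2 * 32 = 1*32 = 32
  -> s = B^a = 32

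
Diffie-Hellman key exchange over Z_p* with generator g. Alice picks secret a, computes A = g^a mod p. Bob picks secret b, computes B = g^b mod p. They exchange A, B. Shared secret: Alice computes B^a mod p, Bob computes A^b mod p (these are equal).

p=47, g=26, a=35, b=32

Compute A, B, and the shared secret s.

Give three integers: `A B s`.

A = 26^35 mod 47  (bits of 35 = 100011)
  bit 0 = 1: r = r^2 * 26 mod 47 = 1^2 * 26 = 1*26 = 26
  bit 1 = 0: r = r^2 mod 47 = 26^2 = 18
  bit 2 = 0: r = r^2 mod 47 = 18^2 = 42
  bit 3 = 0: r = r^2 mod 47 = 42^2 = 25
  bit 4 = 1: r = r^2 * 26 mod 47 = 25^2 * 26 = 14*26 = 35
  bit 5 = 1: r = r^2 * 26 mod 47 = 35^2 * 26 = 3*26 = 31
  -> A = 31
B = 26^32 mod 47  (bits of 32 = 100000)
  bit 0 = 1: r = r^2 * 26 mod 47 = 1^2 * 26 = 1*26 = 26
  bit 1 = 0: r = r^2 mod 47 = 26^2 = 18
  bit 2 = 0: r = r^2 mod 47 = 18^2 = 42
  bit 3 = 0: r = r^2 mod 47 = 42^2 = 25
  bit 4 = 0: r = r^2 mod 47 = 25^2 = 14
  bit 5 = 0: r = r^2 mod 47 = 14^2 = 8
  -> B = 8
s = B^a = 8^35 mod 47  (bits of 35 = 100011)
  bit 0 = 1: r = r^2 * 8 mod 47 = 1^2 * 8 = 1*8 = 8
  bit 1 = 0: r = r^2 mod 47 = 8^2 = 17
  bit 2 = 0: r = r^2 mod 47 = 17^2 = 7
  bit 3 = 0: r = r^2 mod 47 = 7^2 = 2
  bit 4 = 1: r = r^2 * 8 mod 47 = 2^2 * 8 = 4*8 = 32
  bit 5 = 1: r = r^2 * 8 mod 47 = 32^2 * 8 = 37*8 = 14
  -> s = B^a = 14

Answer: 31 8 14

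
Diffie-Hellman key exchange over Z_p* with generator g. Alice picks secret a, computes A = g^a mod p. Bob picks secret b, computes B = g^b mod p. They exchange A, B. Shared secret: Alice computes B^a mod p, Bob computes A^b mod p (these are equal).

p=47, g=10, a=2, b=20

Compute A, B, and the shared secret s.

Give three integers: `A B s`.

Answer: 6 18 42

Derivation:
A = 10^2 mod 47  (bits of 2 = 10)
  bit 0 = 1: r = r^2 * 10 mod 47 = 1^2 * 10 = 1*10 = 10
  bit 1 = 0: r = r^2 mod 47 = 10^2 = 6
  -> A = 6
B = 10^20 mod 47  (bits of 20 = 10100)
  bit 0 = 1: r = r^2 * 10 mod 47 = 1^2 * 10 = 1*10 = 10
  bit 1 = 0: r = r^2 mod 47 = 10^2 = 6
  bit 2 = 1: r = r^2 * 10 mod 47 = 6^2 * 10 = 36*10 = 31
  bit 3 = 0: r = r^2 mod 47 = 31^2 = 21
  bit 4 = 0: r = r^2 mod 47 = 21^2 = 18
  -> B = 18
s = B^a = 18^2 mod 47  (bits of 2 = 10)
  bit 0 = 1: r = r^2 * 18 mod 47 = 1^2 * 18 = 1*18 = 18
  bit 1 = 0: r = r^2 mod 47 = 18^2 = 42
  -> s = B^a = 42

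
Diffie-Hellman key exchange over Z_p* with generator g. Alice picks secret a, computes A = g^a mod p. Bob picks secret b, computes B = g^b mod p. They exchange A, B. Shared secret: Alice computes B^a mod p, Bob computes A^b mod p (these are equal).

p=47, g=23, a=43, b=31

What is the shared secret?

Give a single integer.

Answer: 45

Derivation:
A = 23^43 mod 47  (bits of 43 = 101011)
  bit 0 = 1: r = r^2 * 23 mod 47 = 1^2 * 23 = 1*23 = 23
  bit 1 = 0: r = r^2 mod 47 = 23^2 = 12
  bit 2 = 1: r = r^2 * 23 mod 47 = 12^2 * 23 = 3*23 = 22
  bit 3 = 0: r = r^2 mod 47 = 22^2 = 14
  bit 4 = 1: r = r^2 * 23 mod 47 = 14^2 * 23 = 8*23 = 43
  bit 5 = 1: r = r^2 * 23 mod 47 = 43^2 * 23 = 16*23 = 39
  -> A = 39
B = 23^31 mod 47  (bits of 31 = 11111)
  bit 0 = 1: r = r^2 * 23 mod 47 = 1^2 * 23 = 1*23 = 23
  bit 1 = 1: r = r^2 * 23 mod 47 = 23^2 * 23 = 12*23 = 41
  bit 2 = 1: r = r^2 * 23 mod 47 = 41^2 * 23 = 36*23 = 29
  bit 3 = 1: r = r^2 * 23 mod 47 = 29^2 * 23 = 42*23 = 26
  bit 4 = 1: r = r^2 * 23 mod 47 = 26^2 * 23 = 18*23 = 38
  -> B = 38
s = B^a = 38^43 mod 47  (bits of 43 = 101011)
  bit 0 = 1: r = r^2 * 38 mod 47 = 1^2 * 38 = 1*38 = 38
  bit 1 = 0: r = r^2 mod 47 = 38^2 = 34
  bit 2 = 1: r = r^2 * 38 mod 47 = 34^2 * 38 = 28*38 = 30
  bit 3 = 0: r = r^2 mod 47 = 30^2 = 7
  bit 4 = 1: r = r^2 * 38 mod 47 = 7^2 * 38 = 2*38 = 29
  bit 5 = 1: r = r^2 * 38 mod 47 = 29^2 * 38 = 42*38 = 45
  -> s = B^a = 45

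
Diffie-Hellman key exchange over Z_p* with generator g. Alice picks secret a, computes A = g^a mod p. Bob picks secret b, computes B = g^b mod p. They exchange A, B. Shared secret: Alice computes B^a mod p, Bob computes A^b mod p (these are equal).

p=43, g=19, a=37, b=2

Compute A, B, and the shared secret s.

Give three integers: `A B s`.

Answer: 33 17 14

Derivation:
A = 19^37 mod 43  (bits of 37 = 100101)
  bit 0 = 1: r = r^2 * 19 mod 43 = 1^2 * 19 = 1*19 = 19
  bit 1 = 0: r = r^2 mod 43 = 19^2 = 17
  bit 2 = 0: r = r^2 mod 43 = 17^2 = 31
  bit 3 = 1: r = r^2 * 19 mod 43 = 31^2 * 19 = 15*19 = 27
  bit 4 = 0: r = r^2 mod 43 = 27^2 = 41
  bit 5 = 1: r = r^2 * 19 mod 43 = 41^2 * 19 = 4*19 = 33
  -> A = 33
B = 19^2 mod 43  (bits of 2 = 10)
  bit 0 = 1: r = r^2 * 19 mod 43 = 1^2 * 19 = 1*19 = 19
  bit 1 = 0: r = r^2 mod 43 = 19^2 = 17
  -> B = 17
s = B^a = 17^37 mod 43  (bits of 37 = 100101)
  bit 0 = 1: r = r^2 * 17 mod 43 = 1^2 * 17 = 1*17 = 17
  bit 1 = 0: r = r^2 mod 43 = 17^2 = 31
  bit 2 = 0: r = r^2 mod 43 = 31^2 = 15
  bit 3 = 1: r = r^2 * 17 mod 43 = 15^2 * 17 = 10*17 = 41
  bit 4 = 0: r = r^2 mod 43 = 41^2 = 4
  bit 5 = 1: r = r^2 * 17 mod 43 = 4^2 * 17 = 16*17 = 14
  -> s = B^a = 14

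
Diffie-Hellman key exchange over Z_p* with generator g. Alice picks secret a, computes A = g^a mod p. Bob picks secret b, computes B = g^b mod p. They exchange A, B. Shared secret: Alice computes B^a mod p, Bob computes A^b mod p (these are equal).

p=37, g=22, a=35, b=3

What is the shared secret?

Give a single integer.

A = 22^35 mod 37  (bits of 35 = 100011)
  bit 0 = 1: r = r^2 * 22 mod 37 = 1^2 * 22 = 1*22 = 22
  bit 1 = 0: r = r^2 mod 37 = 22^2 = 3
  bit 2 = 0: r = r^2 mod 37 = 3^2 = 9
  bit 3 = 0: r = r^2 mod 37 = 9^2 = 7
  bit 4 = 1: r = r^2 * 22 mod 37 = 7^2 * 22 = 12*22 = 5
  bit 5 = 1: r = r^2 * 22 mod 37 = 5^2 * 22 = 25*22 = 32
  -> A = 32
B = 22^3 mod 37  (bits of 3 = 11)
  bit 0 = 1: r = r^2 * 22 mod 37 = 1^2 * 22 = 1*22 = 22
  bit 1 = 1: r = r^2 * 22 mod 37 = 22^2 * 22 = 3*22 = 29
  -> B = 29
s = B^a = 29^35 mod 37  (bits of 35 = 100011)
  bit 0 = 1: r = r^2 * 29 mod 37 = 1^2 * 29 = 1*29 = 29
  bit 1 = 0: r = r^2 mod 37 = 29^2 = 27
  bit 2 = 0: r = r^2 mod 37 = 27^2 = 26
  bit 3 = 0: r = r^2 mod 37 = 26^2 = 10
  bit 4 = 1: r = r^2 * 29 mod 37 = 10^2 * 29 = 26*29 = 14
  bit 5 = 1: r = r^2 * 29 mod 37 = 14^2 * 29 = 11*29 = 23
  -> s = B^a = 23

Answer: 23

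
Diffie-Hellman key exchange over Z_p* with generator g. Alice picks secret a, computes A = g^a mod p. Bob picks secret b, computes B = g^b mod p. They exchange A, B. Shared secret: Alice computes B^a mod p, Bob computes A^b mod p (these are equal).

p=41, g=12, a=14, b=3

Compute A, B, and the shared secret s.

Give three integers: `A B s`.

Answer: 33 6 21

Derivation:
A = 12^14 mod 41  (bits of 14 = 1110)
  bit 0 = 1: r = r^2 * 12 mod 41 = 1^2 * 12 = 1*12 = 12
  bit 1 = 1: r = r^2 * 12 mod 41 = 12^2 * 12 = 21*12 = 6
  bit 2 = 1: r = r^2 * 12 mod 41 = 6^2 * 12 = 36*12 = 22
  bit 3 = 0: r = r^2 mod 41 = 22^2 = 33
  -> A = 33
B = 12^3 mod 41  (bits of 3 = 11)
  bit 0 = 1: r = r^2 * 12 mod 41 = 1^2 * 12 = 1*12 = 12
  bit 1 = 1: r = r^2 * 12 mod 41 = 12^2 * 12 = 21*12 = 6
  -> B = 6
s = B^a = 6^14 mod 41  (bits of 14 = 1110)
  bit 0 = 1: r = r^2 * 6 mod 41 = 1^2 * 6 = 1*6 = 6
  bit 1 = 1: r = r^2 * 6 mod 41 = 6^2 * 6 = 36*6 = 11
  bit 2 = 1: r = r^2 * 6 mod 41 = 11^2 * 6 = 39*6 = 29
  bit 3 = 0: r = r^2 mod 41 = 29^2 = 21
  -> s = B^a = 21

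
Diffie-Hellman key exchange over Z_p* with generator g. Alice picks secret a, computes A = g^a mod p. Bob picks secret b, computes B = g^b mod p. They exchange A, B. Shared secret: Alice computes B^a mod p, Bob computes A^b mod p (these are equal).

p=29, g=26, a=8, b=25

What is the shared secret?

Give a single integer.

Answer: 23

Derivation:
A = 26^8 mod 29  (bits of 8 = 1000)
  bit 0 = 1: r = r^2 * 26 mod 29 = 1^2 * 26 = 1*26 = 26
  bit 1 = 0: r = r^2 mod 29 = 26^2 = 9
  bit 2 = 0: r = r^2 mod 29 = 9^2 = 23
  bit 3 = 0: r = r^2 mod 29 = 23^2 = 7
  -> A = 7
B = 26^25 mod 29  (bits of 25 = 11001)
  bit 0 = 1: r = r^2 * 26 mod 29 = 1^2 * 26 = 1*26 = 26
  bit 1 = 1: r = r^2 * 26 mod 29 = 26^2 * 26 = 9*26 = 2
  bit 2 = 0: r = r^2 mod 29 = 2^2 = 4
  bit 3 = 0: r = r^2 mod 29 = 4^2 = 16
  bit 4 = 1: r = r^2 * 26 mod 29 = 16^2 * 26 = 24*26 = 15
  -> B = 15
s = B^a = 15^8 mod 29  (bits of 8 = 1000)
  bit 0 = 1: r = r^2 * 15 mod 29 = 1^2 * 15 = 1*15 = 15
  bit 1 = 0: r = r^2 mod 29 = 15^2 = 22
  bit 2 = 0: r = r^2 mod 29 = 22^2 = 20
  bit 3 = 0: r = r^2 mod 29 = 20^2 = 23
  -> s = B^a = 23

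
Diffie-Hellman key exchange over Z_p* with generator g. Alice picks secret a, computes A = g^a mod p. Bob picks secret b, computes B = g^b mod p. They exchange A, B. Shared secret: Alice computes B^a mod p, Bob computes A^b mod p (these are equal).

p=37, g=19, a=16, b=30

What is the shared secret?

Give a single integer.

Answer: 10

Derivation:
A = 19^16 mod 37  (bits of 16 = 10000)
  bit 0 = 1: r = r^2 * 19 mod 37 = 1^2 * 19 = 1*19 = 19
  bit 1 = 0: r = r^2 mod 37 = 19^2 = 28
  bit 2 = 0: r = r^2 mod 37 = 28^2 = 7
  bit 3 = 0: r = r^2 mod 37 = 7^2 = 12
  bit 4 = 0: r = r^2 mod 37 = 12^2 = 33
  -> A = 33
B = 19^30 mod 37  (bits of 30 = 11110)
  bit 0 = 1: r = r^2 * 19 mod 37 = 1^2 * 19 = 1*19 = 19
  bit 1 = 1: r = r^2 * 19 mod 37 = 19^2 * 19 = 28*19 = 14
  bit 2 = 1: r = r^2 * 19 mod 37 = 14^2 * 19 = 11*19 = 24
  bit 3 = 1: r = r^2 * 19 mod 37 = 24^2 * 19 = 21*19 = 29
  bit 4 = 0: r = r^2 mod 37 = 29^2 = 27
  -> B = 27
s = B^a = 27^16 mod 37  (bits of 16 = 10000)
  bit 0 = 1: r = r^2 * 27 mod 37 = 1^2 * 27 = 1*27 = 27
  bit 1 = 0: r = r^2 mod 37 = 27^2 = 26
  bit 2 = 0: r = r^2 mod 37 = 26^2 = 10
  bit 3 = 0: r = r^2 mod 37 = 10^2 = 26
  bit 4 = 0: r = r^2 mod 37 = 26^2 = 10
  -> s = B^a = 10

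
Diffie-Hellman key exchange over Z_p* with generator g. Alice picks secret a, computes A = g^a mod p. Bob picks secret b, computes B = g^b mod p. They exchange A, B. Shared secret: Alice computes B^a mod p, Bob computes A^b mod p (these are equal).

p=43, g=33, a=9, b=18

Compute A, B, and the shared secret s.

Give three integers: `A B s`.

A = 33^9 mod 43  (bits of 9 = 1001)
  bit 0 = 1: r = r^2 * 33 mod 43 = 1^2 * 33 = 1*33 = 33
  bit 1 = 0: r = r^2 mod 43 = 33^2 = 14
  bit 2 = 0: r = r^2 mod 43 = 14^2 = 24
  bit 3 = 1: r = r^2 * 33 mod 43 = 24^2 * 33 = 17*33 = 2
  -> A = 2
B = 33^18 mod 43  (bits of 18 = 10010)
  bit 0 = 1: r = r^2 * 33 mod 43 = 1^2 * 33 = 1*33 = 33
  bit 1 = 0: r = r^2 mod 43 = 33^2 = 14
  bit 2 = 0: r = r^2 mod 43 = 14^2 = 24
  bit 3 = 1: r = r^2 * 33 mod 43 = 24^2 * 33 = 17*33 = 2
  bit 4 = 0: r = r^2 mod 43 = 2^2 = 4
  -> B = 4
s = B^a = 4^9 mod 43  (bits of 9 = 1001)
  bit 0 = 1: r = r^2 * 4 mod 43 = 1^2 * 4 = 1*4 = 4
  bit 1 = 0: r = r^2 mod 43 = 4^2 = 16
  bit 2 = 0: r = r^2 mod 43 = 16^2 = 41
  bit 3 = 1: r = r^2 * 4 mod 43 = 41^2 * 4 = 4*4 = 16
  -> s = B^a = 16

Answer: 2 4 16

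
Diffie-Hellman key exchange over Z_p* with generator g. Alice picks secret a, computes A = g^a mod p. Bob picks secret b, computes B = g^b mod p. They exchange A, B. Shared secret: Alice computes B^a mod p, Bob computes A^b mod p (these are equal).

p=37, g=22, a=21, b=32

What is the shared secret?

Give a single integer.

A = 22^21 mod 37  (bits of 21 = 10101)
  bit 0 = 1: r = r^2 * 22 mod 37 = 1^2 * 22 = 1*22 = 22
  bit 1 = 0: r = r^2 mod 37 = 22^2 = 3
  bit 2 = 1: r = r^2 * 22 mod 37 = 3^2 * 22 = 9*22 = 13
  bit 3 = 0: r = r^2 mod 37 = 13^2 = 21
  bit 4 = 1: r = r^2 * 22 mod 37 = 21^2 * 22 = 34*22 = 8
  -> A = 8
B = 22^32 mod 37  (bits of 32 = 100000)
  bit 0 = 1: r = r^2 * 22 mod 37 = 1^2 * 22 = 1*22 = 22
  bit 1 = 0: r = r^2 mod 37 = 22^2 = 3
  bit 2 = 0: r = r^2 mod 37 = 3^2 = 9
  bit 3 = 0: r = r^2 mod 37 = 9^2 = 7
  bit 4 = 0: r = r^2 mod 37 = 7^2 = 12
  bit 5 = 0: r = r^2 mod 37 = 12^2 = 33
  -> B = 33
s = B^a = 33^21 mod 37  (bits of 21 = 10101)
  bit 0 = 1: r = r^2 * 33 mod 37 = 1^2 * 33 = 1*33 = 33
  bit 1 = 0: r = r^2 mod 37 = 33^2 = 16
  bit 2 = 1: r = r^2 * 33 mod 37 = 16^2 * 33 = 34*33 = 12
  bit 3 = 0: r = r^2 mod 37 = 12^2 = 33
  bit 4 = 1: r = r^2 * 33 mod 37 = 33^2 * 33 = 16*33 = 10
  -> s = B^a = 10

Answer: 10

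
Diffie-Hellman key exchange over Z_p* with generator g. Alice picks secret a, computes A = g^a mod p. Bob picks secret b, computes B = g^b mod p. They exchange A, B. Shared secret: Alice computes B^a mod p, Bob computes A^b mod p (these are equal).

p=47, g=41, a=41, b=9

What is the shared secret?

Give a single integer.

Answer: 41

Derivation:
A = 41^41 mod 47  (bits of 41 = 101001)
  bit 0 = 1: r = r^2 * 41 mod 47 = 1^2 * 41 = 1*41 = 41
  bit 1 = 0: r = r^2 mod 47 = 41^2 = 36
  bit 2 = 1: r = r^2 * 41 mod 47 = 36^2 * 41 = 27*41 = 26
  bit 3 = 0: r = r^2 mod 47 = 26^2 = 18
  bit 4 = 0: r = r^2 mod 47 = 18^2 = 42
  bit 5 = 1: r = r^2 * 41 mod 47 = 42^2 * 41 = 25*41 = 38
  -> A = 38
B = 41^9 mod 47  (bits of 9 = 1001)
  bit 0 = 1: r = r^2 * 41 mod 47 = 1^2 * 41 = 1*41 = 41
  bit 1 = 0: r = r^2 mod 47 = 41^2 = 36
  bit 2 = 0: r = r^2 mod 47 = 36^2 = 27
  bit 3 = 1: r = r^2 * 41 mod 47 = 27^2 * 41 = 24*41 = 44
  -> B = 44
s = B^a = 44^41 mod 47  (bits of 41 = 101001)
  bit 0 = 1: r = r^2 * 44 mod 47 = 1^2 * 44 = 1*44 = 44
  bit 1 = 0: r = r^2 mod 47 = 44^2 = 9
  bit 2 = 1: r = r^2 * 44 mod 47 = 9^2 * 44 = 34*44 = 39
  bit 3 = 0: r = r^2 mod 47 = 39^2 = 17
  bit 4 = 0: r = r^2 mod 47 = 17^2 = 7
  bit 5 = 1: r = r^2 * 44 mod 47 = 7^2 * 44 = 2*44 = 41
  -> s = B^a = 41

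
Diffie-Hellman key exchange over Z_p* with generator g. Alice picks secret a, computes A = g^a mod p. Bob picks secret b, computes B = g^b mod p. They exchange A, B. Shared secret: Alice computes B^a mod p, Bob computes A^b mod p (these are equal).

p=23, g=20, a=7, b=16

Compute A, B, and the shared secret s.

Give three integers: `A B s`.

A = 20^7 mod 23  (bits of 7 = 111)
  bit 0 = 1: r = r^2 * 20 mod 23 = 1^2 * 20 = 1*20 = 20
  bit 1 = 1: r = r^2 * 20 mod 23 = 20^2 * 20 = 9*20 = 19
  bit 2 = 1: r = r^2 * 20 mod 23 = 19^2 * 20 = 16*20 = 21
  -> A = 21
B = 20^16 mod 23  (bits of 16 = 10000)
  bit 0 = 1: r = r^2 * 20 mod 23 = 1^2 * 20 = 1*20 = 20
  bit 1 = 0: r = r^2 mod 23 = 20^2 = 9
  bit 2 = 0: r = r^2 mod 23 = 9^2 = 12
  bit 3 = 0: r = r^2 mod 23 = 12^2 = 6
  bit 4 = 0: r = r^2 mod 23 = 6^2 = 13
  -> B = 13
s = B^a = 13^7 mod 23  (bits of 7 = 111)
  bit 0 = 1: r = r^2 * 13 mod 23 = 1^2 * 13 = 1*13 = 13
  bit 1 = 1: r = r^2 * 13 mod 23 = 13^2 * 13 = 8*13 = 12
  bit 2 = 1: r = r^2 * 13 mod 23 = 12^2 * 13 = 6*13 = 9
  -> s = B^a = 9

Answer: 21 13 9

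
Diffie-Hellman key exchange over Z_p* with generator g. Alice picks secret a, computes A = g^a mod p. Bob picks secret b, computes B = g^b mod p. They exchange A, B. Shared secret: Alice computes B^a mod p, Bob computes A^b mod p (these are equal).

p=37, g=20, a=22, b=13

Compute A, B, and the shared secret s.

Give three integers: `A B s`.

Answer: 25 2 21

Derivation:
A = 20^22 mod 37  (bits of 22 = 10110)
  bit 0 = 1: r = r^2 * 20 mod 37 = 1^2 * 20 = 1*20 = 20
  bit 1 = 0: r = r^2 mod 37 = 20^2 = 30
  bit 2 = 1: r = r^2 * 20 mod 37 = 30^2 * 20 = 12*20 = 18
  bit 3 = 1: r = r^2 * 20 mod 37 = 18^2 * 20 = 28*20 = 5
  bit 4 = 0: r = r^2 mod 37 = 5^2 = 25
  -> A = 25
B = 20^13 mod 37  (bits of 13 = 1101)
  bit 0 = 1: r = r^2 * 20 mod 37 = 1^2 * 20 = 1*20 = 20
  bit 1 = 1: r = r^2 * 20 mod 37 = 20^2 * 20 = 30*20 = 8
  bit 2 = 0: r = r^2 mod 37 = 8^2 = 27
  bit 3 = 1: r = r^2 * 20 mod 37 = 27^2 * 20 = 26*20 = 2
  -> B = 2
s = B^a = 2^22 mod 37  (bits of 22 = 10110)
  bit 0 = 1: r = r^2 * 2 mod 37 = 1^2 * 2 = 1*2 = 2
  bit 1 = 0: r = r^2 mod 37 = 2^2 = 4
  bit 2 = 1: r = r^2 * 2 mod 37 = 4^2 * 2 = 16*2 = 32
  bit 3 = 1: r = r^2 * 2 mod 37 = 32^2 * 2 = 25*2 = 13
  bit 4 = 0: r = r^2 mod 37 = 13^2 = 21
  -> s = B^a = 21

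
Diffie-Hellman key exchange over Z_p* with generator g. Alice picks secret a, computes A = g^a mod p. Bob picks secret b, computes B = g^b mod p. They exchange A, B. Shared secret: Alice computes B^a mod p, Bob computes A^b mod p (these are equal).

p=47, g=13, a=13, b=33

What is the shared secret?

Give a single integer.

Answer: 33

Derivation:
A = 13^13 mod 47  (bits of 13 = 1101)
  bit 0 = 1: r = r^2 * 13 mod 47 = 1^2 * 13 = 1*13 = 13
  bit 1 = 1: r = r^2 * 13 mod 47 = 13^2 * 13 = 28*13 = 35
  bit 2 = 0: r = r^2 mod 47 = 35^2 = 3
  bit 3 = 1: r = r^2 * 13 mod 47 = 3^2 * 13 = 9*13 = 23
  -> A = 23
B = 13^33 mod 47  (bits of 33 = 100001)
  bit 0 = 1: r = r^2 * 13 mod 47 = 1^2 * 13 = 1*13 = 13
  bit 1 = 0: r = r^2 mod 47 = 13^2 = 28
  bit 2 = 0: r = r^2 mod 47 = 28^2 = 32
  bit 3 = 0: r = r^2 mod 47 = 32^2 = 37
  bit 4 = 0: r = r^2 mod 47 = 37^2 = 6
  bit 5 = 1: r = r^2 * 13 mod 47 = 6^2 * 13 = 36*13 = 45
  -> B = 45
s = B^a = 45^13 mod 47  (bits of 13 = 1101)
  bit 0 = 1: r = r^2 * 45 mod 47 = 1^2 * 45 = 1*45 = 45
  bit 1 = 1: r = r^2 * 45 mod 47 = 45^2 * 45 = 4*45 = 39
  bit 2 = 0: r = r^2 mod 47 = 39^2 = 17
  bit 3 = 1: r = r^2 * 45 mod 47 = 17^2 * 45 = 7*45 = 33
  -> s = B^a = 33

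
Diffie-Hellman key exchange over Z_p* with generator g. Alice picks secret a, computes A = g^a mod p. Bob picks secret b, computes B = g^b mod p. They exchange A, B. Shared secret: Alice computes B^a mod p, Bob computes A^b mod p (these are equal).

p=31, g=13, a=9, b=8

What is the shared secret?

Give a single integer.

Answer: 8

Derivation:
A = 13^9 mod 31  (bits of 9 = 1001)
  bit 0 = 1: r = r^2 * 13 mod 31 = 1^2 * 13 = 1*13 = 13
  bit 1 = 0: r = r^2 mod 31 = 13^2 = 14
  bit 2 = 0: r = r^2 mod 31 = 14^2 = 10
  bit 3 = 1: r = r^2 * 13 mod 31 = 10^2 * 13 = 7*13 = 29
  -> A = 29
B = 13^8 mod 31  (bits of 8 = 1000)
  bit 0 = 1: r = r^2 * 13 mod 31 = 1^2 * 13 = 1*13 = 13
  bit 1 = 0: r = r^2 mod 31 = 13^2 = 14
  bit 2 = 0: r = r^2 mod 31 = 14^2 = 10
  bit 3 = 0: r = r^2 mod 31 = 10^2 = 7
  -> B = 7
s = B^a = 7^9 mod 31  (bits of 9 = 1001)
  bit 0 = 1: r = r^2 * 7 mod 31 = 1^2 * 7 = 1*7 = 7
  bit 1 = 0: r = r^2 mod 31 = 7^2 = 18
  bit 2 = 0: r = r^2 mod 31 = 18^2 = 14
  bit 3 = 1: r = r^2 * 7 mod 31 = 14^2 * 7 = 10*7 = 8
  -> s = B^a = 8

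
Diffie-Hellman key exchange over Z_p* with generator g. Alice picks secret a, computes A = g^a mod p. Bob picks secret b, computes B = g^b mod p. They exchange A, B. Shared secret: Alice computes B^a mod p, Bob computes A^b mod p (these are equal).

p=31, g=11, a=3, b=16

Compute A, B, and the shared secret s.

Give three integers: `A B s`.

Answer: 29 20 2

Derivation:
A = 11^3 mod 31  (bits of 3 = 11)
  bit 0 = 1: r = r^2 * 11 mod 31 = 1^2 * 11 = 1*11 = 11
  bit 1 = 1: r = r^2 * 11 mod 31 = 11^2 * 11 = 28*11 = 29
  -> A = 29
B = 11^16 mod 31  (bits of 16 = 10000)
  bit 0 = 1: r = r^2 * 11 mod 31 = 1^2 * 11 = 1*11 = 11
  bit 1 = 0: r = r^2 mod 31 = 11^2 = 28
  bit 2 = 0: r = r^2 mod 31 = 28^2 = 9
  bit 3 = 0: r = r^2 mod 31 = 9^2 = 19
  bit 4 = 0: r = r^2 mod 31 = 19^2 = 20
  -> B = 20
s = B^a = 20^3 mod 31  (bits of 3 = 11)
  bit 0 = 1: r = r^2 * 20 mod 31 = 1^2 * 20 = 1*20 = 20
  bit 1 = 1: r = r^2 * 20 mod 31 = 20^2 * 20 = 28*20 = 2
  -> s = B^a = 2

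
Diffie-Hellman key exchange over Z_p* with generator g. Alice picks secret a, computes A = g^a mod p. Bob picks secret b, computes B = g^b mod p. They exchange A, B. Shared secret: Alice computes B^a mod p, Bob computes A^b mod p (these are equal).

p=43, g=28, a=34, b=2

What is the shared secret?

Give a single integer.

Answer: 38

Derivation:
A = 28^34 mod 43  (bits of 34 = 100010)
  bit 0 = 1: r = r^2 * 28 mod 43 = 1^2 * 28 = 1*28 = 28
  bit 1 = 0: r = r^2 mod 43 = 28^2 = 10
  bit 2 = 0: r = r^2 mod 43 = 10^2 = 14
  bit 3 = 0: r = r^2 mod 43 = 14^2 = 24
  bit 4 = 1: r = r^2 * 28 mod 43 = 24^2 * 28 = 17*28 = 3
  bit 5 = 0: r = r^2 mod 43 = 3^2 = 9
  -> A = 9
B = 28^2 mod 43  (bits of 2 = 10)
  bit 0 = 1: r = r^2 * 28 mod 43 = 1^2 * 28 = 1*28 = 28
  bit 1 = 0: r = r^2 mod 43 = 28^2 = 10
  -> B = 10
s = B^a = 10^34 mod 43  (bits of 34 = 100010)
  bit 0 = 1: r = r^2 * 10 mod 43 = 1^2 * 10 = 1*10 = 10
  bit 1 = 0: r = r^2 mod 43 = 10^2 = 14
  bit 2 = 0: r = r^2 mod 43 = 14^2 = 24
  bit 3 = 0: r = r^2 mod 43 = 24^2 = 17
  bit 4 = 1: r = r^2 * 10 mod 43 = 17^2 * 10 = 31*10 = 9
  bit 5 = 0: r = r^2 mod 43 = 9^2 = 38
  -> s = B^a = 38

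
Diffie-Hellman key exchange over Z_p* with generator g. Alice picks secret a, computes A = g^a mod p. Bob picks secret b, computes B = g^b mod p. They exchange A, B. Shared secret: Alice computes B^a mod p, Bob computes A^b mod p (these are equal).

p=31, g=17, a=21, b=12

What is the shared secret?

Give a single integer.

A = 17^21 mod 31  (bits of 21 = 10101)
  bit 0 = 1: r = r^2 * 17 mod 31 = 1^2 * 17 = 1*17 = 17
  bit 1 = 0: r = r^2 mod 31 = 17^2 = 10
  bit 2 = 1: r = r^2 * 17 mod 31 = 10^2 * 17 = 7*17 = 26
  bit 3 = 0: r = r^2 mod 31 = 26^2 = 25
  bit 4 = 1: r = r^2 * 17 mod 31 = 25^2 * 17 = 5*17 = 23
  -> A = 23
B = 17^12 mod 31  (bits of 12 = 1100)
  bit 0 = 1: r = r^2 * 17 mod 31 = 1^2 * 17 = 1*17 = 17
  bit 1 = 1: r = r^2 * 17 mod 31 = 17^2 * 17 = 10*17 = 15
  bit 2 = 0: r = r^2 mod 31 = 15^2 = 8
  bit 3 = 0: r = r^2 mod 31 = 8^2 = 2
  -> B = 2
s = B^a = 2^21 mod 31  (bits of 21 = 10101)
  bit 0 = 1: r = r^2 * 2 mod 31 = 1^2 * 2 = 1*2 = 2
  bit 1 = 0: r = r^2 mod 31 = 2^2 = 4
  bit 2 = 1: r = r^2 * 2 mod 31 = 4^2 * 2 = 16*2 = 1
  bit 3 = 0: r = r^2 mod 31 = 1^2 = 1
  bit 4 = 1: r = r^2 * 2 mod 31 = 1^2 * 2 = 1*2 = 2
  -> s = B^a = 2

Answer: 2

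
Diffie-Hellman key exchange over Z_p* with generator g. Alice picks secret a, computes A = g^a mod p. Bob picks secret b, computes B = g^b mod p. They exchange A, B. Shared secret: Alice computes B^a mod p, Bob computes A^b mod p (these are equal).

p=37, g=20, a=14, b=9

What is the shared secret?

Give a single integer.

Answer: 36

Derivation:
A = 20^14 mod 37  (bits of 14 = 1110)
  bit 0 = 1: r = r^2 * 20 mod 37 = 1^2 * 20 = 1*20 = 20
  bit 1 = 1: r = r^2 * 20 mod 37 = 20^2 * 20 = 30*20 = 8
  bit 2 = 1: r = r^2 * 20 mod 37 = 8^2 * 20 = 27*20 = 22
  bit 3 = 0: r = r^2 mod 37 = 22^2 = 3
  -> A = 3
B = 20^9 mod 37  (bits of 9 = 1001)
  bit 0 = 1: r = r^2 * 20 mod 37 = 1^2 * 20 = 1*20 = 20
  bit 1 = 0: r = r^2 mod 37 = 20^2 = 30
  bit 2 = 0: r = r^2 mod 37 = 30^2 = 12
  bit 3 = 1: r = r^2 * 20 mod 37 = 12^2 * 20 = 33*20 = 31
  -> B = 31
s = B^a = 31^14 mod 37  (bits of 14 = 1110)
  bit 0 = 1: r = r^2 * 31 mod 37 = 1^2 * 31 = 1*31 = 31
  bit 1 = 1: r = r^2 * 31 mod 37 = 31^2 * 31 = 36*31 = 6
  bit 2 = 1: r = r^2 * 31 mod 37 = 6^2 * 31 = 36*31 = 6
  bit 3 = 0: r = r^2 mod 37 = 6^2 = 36
  -> s = B^a = 36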